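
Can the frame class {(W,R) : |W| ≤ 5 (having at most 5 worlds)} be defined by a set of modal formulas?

Not modally definable

If a class were modally definable it would be closed under disjoint unions (Goldblatt–Thomason).
Any modal formula valid on each of 6 disjoint one-world frames is valid on their disjoint union (validity is preserved under disjoint unions). Each one-world frame has |W|=1≤5, but the union has |W|=6.
So the class is not modally definable.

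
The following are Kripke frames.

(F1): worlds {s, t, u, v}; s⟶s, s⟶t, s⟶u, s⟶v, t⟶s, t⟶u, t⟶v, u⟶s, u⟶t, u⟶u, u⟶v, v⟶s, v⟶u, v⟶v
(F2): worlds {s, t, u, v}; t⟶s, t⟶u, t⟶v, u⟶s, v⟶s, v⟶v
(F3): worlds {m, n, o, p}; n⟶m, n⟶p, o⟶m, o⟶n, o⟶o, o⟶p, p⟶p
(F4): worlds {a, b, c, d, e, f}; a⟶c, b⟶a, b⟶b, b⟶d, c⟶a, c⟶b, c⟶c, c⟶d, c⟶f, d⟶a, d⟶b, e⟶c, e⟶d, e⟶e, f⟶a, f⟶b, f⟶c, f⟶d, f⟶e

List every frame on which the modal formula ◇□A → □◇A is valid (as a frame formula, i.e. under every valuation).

Frame correspondent (Sahlqvist): ∀x ∀y ∀z (Rxy ∧ Rxz → ∃w (Ryw ∧ Rzw)) — i.e. convergence.
(F1): ✓.
(F2): fails — Rtv and Rts but v and s have no common successor.
(F3): fails — Rnm and Rnm but m and m have no common successor.
(F4): fails — Rbd and Rba but d and a have no common successor.

(F1)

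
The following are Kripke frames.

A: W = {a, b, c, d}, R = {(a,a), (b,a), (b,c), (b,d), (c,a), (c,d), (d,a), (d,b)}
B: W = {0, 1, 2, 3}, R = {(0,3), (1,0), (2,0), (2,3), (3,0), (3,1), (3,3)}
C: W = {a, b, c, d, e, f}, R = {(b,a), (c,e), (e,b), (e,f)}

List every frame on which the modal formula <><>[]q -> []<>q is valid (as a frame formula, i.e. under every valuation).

A

The schema corresponds to a generalized confluence (Geach) condition: forall x forall y forall z ((x R^2 y & xRz) -> exists w (yRw & zRw)).
A: ✓.
B: fails — 2R²1, 2R0 but no w with 1Rw and 0Rw.
C: fails — cR²b, cRe but no w with bRw and eRw.
Valid on: A.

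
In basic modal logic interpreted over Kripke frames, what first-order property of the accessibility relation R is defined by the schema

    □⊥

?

Emptiness of R

□⊥ is valid iff no world has any successor (otherwise □⊥ fails at any world with one).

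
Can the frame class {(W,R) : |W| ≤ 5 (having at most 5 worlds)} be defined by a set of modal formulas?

No — not modally definable

Modal frame validity is preserved under disjoint unions.
Any modal formula valid on each of 6 disjoint one-world frames is valid on their disjoint union (validity is preserved under disjoint unions). Each one-world frame has |W|=1≤5, but the union has |W|=6.
So the class is not modally definable.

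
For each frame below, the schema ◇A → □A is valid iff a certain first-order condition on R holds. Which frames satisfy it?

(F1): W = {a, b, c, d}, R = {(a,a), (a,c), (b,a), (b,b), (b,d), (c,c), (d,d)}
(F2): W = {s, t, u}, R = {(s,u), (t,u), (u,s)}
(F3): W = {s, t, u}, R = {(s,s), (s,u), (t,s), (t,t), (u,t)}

The schema corresponds to partial functionality: ∀x ∀y ∀z (Rxy ∧ Rxz → y = z).
(F1): fails — a sees both a and c.
(F2): ✓.
(F3): fails — s sees both s and u.

(F2)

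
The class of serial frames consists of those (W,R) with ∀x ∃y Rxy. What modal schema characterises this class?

This is seriality; the standard corresponding axiom is D: □s → ◇s.
Suppose □s→◇s is valid. At any x set V(s)=W. Then □s at x, so ◇s at x, so x has a successor.

□s → ◇s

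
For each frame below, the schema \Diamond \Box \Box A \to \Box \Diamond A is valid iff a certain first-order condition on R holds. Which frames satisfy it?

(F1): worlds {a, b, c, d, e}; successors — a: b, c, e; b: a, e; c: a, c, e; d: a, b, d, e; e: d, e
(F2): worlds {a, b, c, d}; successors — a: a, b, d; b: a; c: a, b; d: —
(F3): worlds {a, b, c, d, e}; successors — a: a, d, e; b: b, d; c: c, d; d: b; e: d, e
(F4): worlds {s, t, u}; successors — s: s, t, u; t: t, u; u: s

This is the axiom for a generalized confluence (Geach) condition; its first-order frame correspondent is \forall x \forall y \forall z ((xRy \wedge xRz) \to \exists w (y R^2 w \wedge zRw)).
(F1): holds.
(F2): fails — aRa, aRd but no w with aR²w and dRw.
(F3): holds.
(F4): holds.

(F1), (F3), (F4)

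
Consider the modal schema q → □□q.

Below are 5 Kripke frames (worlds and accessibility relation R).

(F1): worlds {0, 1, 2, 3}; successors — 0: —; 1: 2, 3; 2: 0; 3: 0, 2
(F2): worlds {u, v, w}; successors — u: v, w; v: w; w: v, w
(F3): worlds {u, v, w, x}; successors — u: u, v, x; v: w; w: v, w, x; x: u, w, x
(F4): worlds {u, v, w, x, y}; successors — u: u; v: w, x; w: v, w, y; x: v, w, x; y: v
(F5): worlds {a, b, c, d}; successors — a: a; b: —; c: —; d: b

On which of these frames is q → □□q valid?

(F5)

The schema corresponds to a generalized confluence (Geach) condition: ∀x ∀z (xR²z → ∃w (x = w ∧ z = w)).
(F1): fails — 1R²0 but 1 ≠ 0.
(F2): fails — uR²v but u ≠ v.
(F3): fails — uR²v but u ≠ v.
(F4): fails — vR²w but v ≠ w.
(F5): condition met.
Valid on: (F5).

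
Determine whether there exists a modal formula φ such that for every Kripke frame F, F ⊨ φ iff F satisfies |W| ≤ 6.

No

Modal frame validity is preserved under disjoint unions.
Any modal formula valid on each of 7 disjoint one-world frames is valid on their disjoint union (validity is preserved under disjoint unions). Each one-world frame has |W|=1≤6, but the union has |W|=7.
Hence having at most 6 worlds is not modally definable.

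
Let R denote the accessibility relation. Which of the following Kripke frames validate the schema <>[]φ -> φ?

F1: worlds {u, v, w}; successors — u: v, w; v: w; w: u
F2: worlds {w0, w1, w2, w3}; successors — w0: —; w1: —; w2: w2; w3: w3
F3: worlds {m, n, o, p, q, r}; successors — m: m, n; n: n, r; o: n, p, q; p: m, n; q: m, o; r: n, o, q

F2

This is the axiom for symmetry; its first-order frame correspondent is forall x forall y (Rxy -> Ryx).
F1: fails — Ruv but not Rvu.
F2: ✓.
F3: fails — Ron but not Rno.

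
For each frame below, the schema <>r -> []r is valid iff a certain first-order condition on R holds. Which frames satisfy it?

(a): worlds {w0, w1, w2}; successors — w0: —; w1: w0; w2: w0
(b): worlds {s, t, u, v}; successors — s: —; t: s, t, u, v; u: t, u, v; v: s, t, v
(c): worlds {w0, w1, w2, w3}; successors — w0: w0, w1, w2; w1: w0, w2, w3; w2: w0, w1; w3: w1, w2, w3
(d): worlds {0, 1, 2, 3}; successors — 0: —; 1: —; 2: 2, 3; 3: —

(a)

Frame correspondent (Sahlqvist): forall x forall y forall z (Rxy & Rxz -> y = z) — i.e. partial functionality.
(a): condition met.
(b): fails — t sees both s and t.
(c): fails — w0 sees both w0 and w1.
(d): fails — 2 sees both 2 and 3.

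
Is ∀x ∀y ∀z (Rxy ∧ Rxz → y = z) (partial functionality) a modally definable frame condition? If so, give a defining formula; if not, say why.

The condition is partial functionality. A defining modal formula is ◇q → □q.

Definable; ◇q → □q defines it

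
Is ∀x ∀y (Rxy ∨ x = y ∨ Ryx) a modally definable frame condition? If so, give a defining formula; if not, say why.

Modal frame validity is preserved under disjoint unions.
Take 2 disjoint single-world reflexive frames: each is trivially connected, but their disjoint union has 2 worlds with no edge between distinct components, so it is not connected.
Hence connectedness of R is not modally definable.

No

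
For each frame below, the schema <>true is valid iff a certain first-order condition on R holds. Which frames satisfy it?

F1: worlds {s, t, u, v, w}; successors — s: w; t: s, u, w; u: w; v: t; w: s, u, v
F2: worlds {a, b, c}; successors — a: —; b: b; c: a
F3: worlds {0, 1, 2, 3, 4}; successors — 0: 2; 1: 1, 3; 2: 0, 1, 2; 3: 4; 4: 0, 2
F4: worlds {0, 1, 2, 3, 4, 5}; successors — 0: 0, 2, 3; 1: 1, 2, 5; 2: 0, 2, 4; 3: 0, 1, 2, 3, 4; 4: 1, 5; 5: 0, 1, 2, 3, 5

F1, F3, F4

The schema corresponds to seriality: forall x exists y Rxy.
F1: ✓.
F2: fails — world a has no successor.
F3: ✓.
F4: ✓.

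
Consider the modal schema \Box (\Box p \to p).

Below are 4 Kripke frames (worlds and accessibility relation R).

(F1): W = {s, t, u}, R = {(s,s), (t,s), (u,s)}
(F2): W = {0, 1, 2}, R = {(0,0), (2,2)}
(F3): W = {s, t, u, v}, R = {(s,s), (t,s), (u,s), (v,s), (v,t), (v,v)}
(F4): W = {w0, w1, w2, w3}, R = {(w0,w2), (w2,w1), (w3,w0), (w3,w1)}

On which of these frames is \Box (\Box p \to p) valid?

Frame correspondent (Sahlqvist): \forall x \forall y (Rxy \to Ryy) — i.e. shift-reflexivity.
(F1): satisfies the condition.
(F2): satisfies the condition.
(F3): fails — Rvt but not Rtt.
(F4): fails — Rw0w2 but not Rw2w2.

(F1), (F2)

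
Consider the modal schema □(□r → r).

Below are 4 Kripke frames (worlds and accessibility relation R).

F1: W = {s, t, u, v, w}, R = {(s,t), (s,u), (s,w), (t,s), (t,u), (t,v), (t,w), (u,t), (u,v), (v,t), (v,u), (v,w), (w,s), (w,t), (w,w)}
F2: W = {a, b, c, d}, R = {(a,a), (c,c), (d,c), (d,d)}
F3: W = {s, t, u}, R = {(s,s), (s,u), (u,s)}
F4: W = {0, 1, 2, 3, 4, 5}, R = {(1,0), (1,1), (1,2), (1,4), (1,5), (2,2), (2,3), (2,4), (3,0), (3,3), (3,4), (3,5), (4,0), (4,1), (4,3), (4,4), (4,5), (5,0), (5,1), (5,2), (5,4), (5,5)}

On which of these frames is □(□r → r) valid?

The schema corresponds to shift-reflexivity: ∀x ∀y (Rxy → Ryy).
F1: fails — Ruv but not Rvv.
F2: ✓.
F3: fails — Rsu but not Ruu.
F4: fails — R10 but not R00.
Valid on: F2.

F2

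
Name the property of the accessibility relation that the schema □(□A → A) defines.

Suppose □(□A→A) is valid. Take Rxy and set V(A)={w : Ryw}. Then at y, □A holds; since □(□A→A) at x, □A→A at y, so A at y, i.e. Ryy.

Shift-reflexivity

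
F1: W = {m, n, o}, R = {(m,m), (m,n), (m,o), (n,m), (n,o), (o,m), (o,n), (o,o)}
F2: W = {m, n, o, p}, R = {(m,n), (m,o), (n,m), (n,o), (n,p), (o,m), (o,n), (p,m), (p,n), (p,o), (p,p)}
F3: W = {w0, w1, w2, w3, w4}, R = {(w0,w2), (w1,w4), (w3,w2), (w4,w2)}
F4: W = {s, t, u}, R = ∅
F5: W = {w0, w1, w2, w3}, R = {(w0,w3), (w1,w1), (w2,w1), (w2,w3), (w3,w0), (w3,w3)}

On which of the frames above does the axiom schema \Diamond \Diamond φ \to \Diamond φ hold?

F4

The schema corresponds to transitivity: \forall x \forall y \forall z (Rxy \wedge Ryz \to Rxz).
F1: fails — Rno and Ron but not Rnn.
F2: fails — Rom and Rmo but not Roo.
F3: fails — Rw1w4 and Rw4w2 but not Rw1w2.
F4: condition met.
F5: fails — Rw0w3 and Rw3w0 but not Rw0w0.
Valid on: F4.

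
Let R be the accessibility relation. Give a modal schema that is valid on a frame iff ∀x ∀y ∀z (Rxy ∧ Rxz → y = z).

◇q → □q

A defining formula is ◇q → □q (the CD axiom).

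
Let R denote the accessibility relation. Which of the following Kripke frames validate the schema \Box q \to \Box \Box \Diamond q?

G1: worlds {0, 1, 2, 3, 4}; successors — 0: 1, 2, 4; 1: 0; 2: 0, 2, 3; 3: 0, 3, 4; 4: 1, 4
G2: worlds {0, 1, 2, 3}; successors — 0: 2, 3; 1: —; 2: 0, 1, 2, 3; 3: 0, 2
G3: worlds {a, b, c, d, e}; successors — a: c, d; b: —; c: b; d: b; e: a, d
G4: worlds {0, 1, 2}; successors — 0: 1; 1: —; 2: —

Frame correspondent (Sahlqvist): \forall x \forall z (x R^2 z \to \exists w (xRw \wedge zRw)) — i.e. a generalized confluence (Geach) condition.
G1: fails — 0R²1 but no w with 0Rw and 1Rw.
G2: fails — 0R²1 but no w with 0Rw and 1Rw.
G3: fails — aR²b but no w with aRw and bRw.
G4: holds.
Valid on: G4.

G4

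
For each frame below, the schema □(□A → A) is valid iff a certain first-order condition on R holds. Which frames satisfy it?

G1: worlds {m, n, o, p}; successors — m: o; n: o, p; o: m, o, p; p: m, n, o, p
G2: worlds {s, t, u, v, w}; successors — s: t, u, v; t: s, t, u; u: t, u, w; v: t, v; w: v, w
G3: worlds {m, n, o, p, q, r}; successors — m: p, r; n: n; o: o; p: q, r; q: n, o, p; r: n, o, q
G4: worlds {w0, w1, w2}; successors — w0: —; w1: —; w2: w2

The schema corresponds to shift-reflexivity: ∀x ∀y (Rxy → Ryy).
G1: fails — Rom but not Rmm.
G2: fails — Rts but not Rss.
G3: fails — Rpr but not Rrr.
G4: holds.
Valid on: G4.

G4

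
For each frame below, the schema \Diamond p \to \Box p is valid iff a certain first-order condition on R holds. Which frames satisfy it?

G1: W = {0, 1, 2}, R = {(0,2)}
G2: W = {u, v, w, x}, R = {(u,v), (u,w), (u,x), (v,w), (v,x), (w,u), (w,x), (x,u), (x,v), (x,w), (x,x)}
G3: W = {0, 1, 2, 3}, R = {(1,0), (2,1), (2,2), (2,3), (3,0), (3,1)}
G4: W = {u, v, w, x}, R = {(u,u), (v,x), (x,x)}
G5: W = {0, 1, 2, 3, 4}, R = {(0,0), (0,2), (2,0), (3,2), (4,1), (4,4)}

This is the axiom for partial functionality; its first-order frame correspondent is \forall x \forall y \forall z (Rxy \wedge Rxz \to y = z).
G1: holds.
G2: fails — u sees both v and w.
G3: fails — 2 sees both 1 and 2.
G4: holds.
G5: fails — 0 sees both 0 and 2.

G1, G4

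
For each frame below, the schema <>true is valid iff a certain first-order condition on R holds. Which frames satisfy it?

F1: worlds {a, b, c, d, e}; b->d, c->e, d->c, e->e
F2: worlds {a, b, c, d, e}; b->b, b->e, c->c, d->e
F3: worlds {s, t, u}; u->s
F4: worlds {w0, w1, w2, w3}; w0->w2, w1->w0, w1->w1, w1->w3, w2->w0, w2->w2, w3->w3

F4

Frame correspondent (Sahlqvist): forall x exists y Rxy — i.e. seriality.
F1: fails — world a has no successor.
F2: fails — world a has no successor.
F3: fails — world s has no successor.
F4: satisfies the condition.
Valid on: F4.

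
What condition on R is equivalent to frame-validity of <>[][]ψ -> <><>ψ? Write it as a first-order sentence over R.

This is a Sahlqvist (Geach-type) schema ◇^1□^2ψ → □^0◇^2ψ.
First-order correspondent: forall x forall y (xRy -> exists w (y R^2 w & x R^2 w)).

forall x forall y (xRy -> exists w (y R^2 w & x R^2 w))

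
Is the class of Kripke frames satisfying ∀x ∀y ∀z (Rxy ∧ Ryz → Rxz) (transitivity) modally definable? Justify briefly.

Yes, by □p → □□p

This is a Sahlqvist condition; the 4 axiom □p → □□p defines it.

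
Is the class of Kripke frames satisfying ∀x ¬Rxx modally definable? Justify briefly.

If a class were modally definable it would be closed under surjective bounded morphisms (Goldblatt–Thomason).
The 5-cycle (worlds s,t,u,v,w with s→t→u→v→w→s) is irreflexive, and the map sending every world to a single reflexive point • is a surjective bounded morphism (forth: every edge maps to (•,•); back: every world has a successor). So any modal formula valid on the 5-cycle is also valid on the reflexive point, which is not irreflexive.
So no modal formula (or set of formulas) defines exactly the irreflexive frames.

No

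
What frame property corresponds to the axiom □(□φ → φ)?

shift-reflexivity

Suppose □(□φ→φ) is valid. Take Rxy and set V(φ)={w : Ryw}. Then at y, □φ holds; since □(□φ→φ) at x, □φ→φ at y, so φ at y, i.e. Ryy.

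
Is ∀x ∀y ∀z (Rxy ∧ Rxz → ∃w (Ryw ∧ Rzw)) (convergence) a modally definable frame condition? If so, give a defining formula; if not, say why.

Yes: it is convergence, defined by the .2 schema ◇□q → □◇q.
Suppose ◇□q→□◇q is valid. Take Rxy, Rxz and set V(q)={w : Ryw}. Then □q at y so ◇□q at x, so □◇q at x, so ◇q at z, giving w with Rzw and Ryw.

Yes — defined by ◇□q → □◇q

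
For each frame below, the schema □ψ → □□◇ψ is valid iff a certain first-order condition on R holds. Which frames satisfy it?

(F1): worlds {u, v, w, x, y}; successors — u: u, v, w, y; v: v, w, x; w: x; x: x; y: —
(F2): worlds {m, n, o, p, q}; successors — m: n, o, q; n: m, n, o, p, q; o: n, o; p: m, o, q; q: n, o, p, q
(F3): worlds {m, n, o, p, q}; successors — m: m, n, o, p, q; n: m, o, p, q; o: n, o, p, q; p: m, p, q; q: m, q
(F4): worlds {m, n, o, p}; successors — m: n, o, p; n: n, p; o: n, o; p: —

(F2), (F3)

Frame correspondent (Sahlqvist): ∀x ∀z (xR²z → ∃w (xRw ∧ zRw)) — i.e. a generalized confluence (Geach) condition.
(F1): fails — uR²w but no t with uRt and wRt.
(F2): holds.
(F3): holds.
(F4): fails — mR²p but no w with mRw and pRw.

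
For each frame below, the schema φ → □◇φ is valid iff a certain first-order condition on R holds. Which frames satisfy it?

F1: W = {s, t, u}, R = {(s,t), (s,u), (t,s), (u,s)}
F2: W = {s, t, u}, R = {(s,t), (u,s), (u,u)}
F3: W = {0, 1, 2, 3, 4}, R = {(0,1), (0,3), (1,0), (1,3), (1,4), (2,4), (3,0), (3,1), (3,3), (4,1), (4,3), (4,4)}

This is the axiom for symmetry; its first-order frame correspondent is ∀x ∀y (Rxy → Ryx).
F1: satisfies the condition.
F2: fails — Rus but not Rsu.
F3: fails — R43 but not R34.
Valid on: F1.

F1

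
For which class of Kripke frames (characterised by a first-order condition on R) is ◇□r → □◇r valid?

Suppose ◇□r→□◇r is valid. Take Rxy, Rxz and set V(r)={w : Ryw}. Then □r at y so ◇□r at x, so □◇r at x, so ◇r at z, giving w with Rzw and Ryw.

Convergence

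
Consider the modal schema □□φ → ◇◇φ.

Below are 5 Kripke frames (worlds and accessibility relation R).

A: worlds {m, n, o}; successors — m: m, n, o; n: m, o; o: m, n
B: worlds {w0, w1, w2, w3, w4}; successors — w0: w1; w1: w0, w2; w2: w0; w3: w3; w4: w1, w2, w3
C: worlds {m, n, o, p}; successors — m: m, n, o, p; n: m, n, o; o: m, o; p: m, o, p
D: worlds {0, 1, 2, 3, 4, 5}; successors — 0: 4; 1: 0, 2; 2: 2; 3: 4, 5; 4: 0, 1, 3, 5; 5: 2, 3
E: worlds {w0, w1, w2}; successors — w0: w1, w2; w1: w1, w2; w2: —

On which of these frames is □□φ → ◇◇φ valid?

This is the axiom for a generalized confluence (Geach) condition; its first-order frame correspondent is ∀x ∃w (xR²w ∧ xR²w).
A: condition met.
B: condition met.
C: condition met.
D: condition met.
E: fails — at w2 but no w with w2R²w and w2R²w.
Valid on: A, B, C, D.

A, B, C, D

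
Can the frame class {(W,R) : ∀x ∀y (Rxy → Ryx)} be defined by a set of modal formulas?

Yes, by p → □◇p

Yes: it is symmetry, defined by the B schema p → □◇p.
Suppose p→□◇p is valid. Take Rxy and set V(p)={x}. Then p at x, so □◇p at x, so ◇p at y, so some z with Ryz has p; z=x, i.e. Ryx.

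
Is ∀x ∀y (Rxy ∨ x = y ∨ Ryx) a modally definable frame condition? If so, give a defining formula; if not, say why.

Any modally definable frame class is closed under disjoint unions.
Take 3 disjoint single-world reflexive frames: each is trivially connected, but their disjoint union has 3 worlds with no edge between distinct components, so it is not connected.
So the class is not modally definable.

Not modally definable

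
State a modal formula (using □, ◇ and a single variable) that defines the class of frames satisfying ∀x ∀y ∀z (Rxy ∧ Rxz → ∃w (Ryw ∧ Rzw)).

The condition is convergence. The .2 schema ◇□s → □◇s defines it.
Suppose ◇□s→□◇s is valid. Take Rxy, Rxz and set V(s)={w : Ryw}. Then □s at y so ◇□s at x, so □◇s at x, so ◇s at z, giving w with Rzw and Ryw.

◇□s → □◇s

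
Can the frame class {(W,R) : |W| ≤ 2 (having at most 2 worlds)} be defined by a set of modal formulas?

If a class were modally definable it would be closed under disjoint unions (Goldblatt–Thomason).
Any modal formula valid on each of 3 disjoint one-world frames is valid on their disjoint union (validity is preserved under disjoint unions). Each one-world frame has |W|=1≤2, but the union has |W|=3.
Hence having at most 2 worlds is not modally definable.

No — not modally definable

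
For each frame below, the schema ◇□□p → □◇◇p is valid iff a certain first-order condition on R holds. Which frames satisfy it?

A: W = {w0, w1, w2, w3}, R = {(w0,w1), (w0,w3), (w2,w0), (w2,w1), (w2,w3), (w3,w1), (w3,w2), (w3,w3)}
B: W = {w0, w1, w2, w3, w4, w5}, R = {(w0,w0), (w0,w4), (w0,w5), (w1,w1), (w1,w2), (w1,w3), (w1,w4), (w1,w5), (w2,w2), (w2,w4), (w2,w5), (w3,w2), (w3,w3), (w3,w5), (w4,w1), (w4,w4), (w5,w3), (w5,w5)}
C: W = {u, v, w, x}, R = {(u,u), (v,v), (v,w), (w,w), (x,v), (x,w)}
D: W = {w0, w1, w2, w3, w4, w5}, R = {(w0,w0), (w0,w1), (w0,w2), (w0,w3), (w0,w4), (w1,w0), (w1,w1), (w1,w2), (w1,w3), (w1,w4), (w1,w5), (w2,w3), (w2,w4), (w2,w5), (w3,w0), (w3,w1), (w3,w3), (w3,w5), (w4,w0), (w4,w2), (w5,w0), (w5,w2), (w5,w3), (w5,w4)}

B, C, D

Frame correspondent (Sahlqvist): ∀x ∀y ∀z ((xRy ∧ xRz) → ∃w (yR²w ∧ zR²w)) — i.e. a generalized confluence (Geach) condition.
A: fails — w0Rw1, w0Rw1 but no w with w1R²w and w1R²w.
B: ✓.
C: ✓.
D: ✓.
Valid on: B, C, D.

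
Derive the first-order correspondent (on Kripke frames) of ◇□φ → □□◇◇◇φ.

This is a Sahlqvist (Geach-type) schema ◇^1□^1φ → □^2◇^3φ.
Minimal-valuation argument: fix x; take any y with xR^1y and any z with xR^2z. Set V(φ) to the set of worlds R-reachable from y in exactly 1 step. Then □^1φ holds at y, so the antecedent holds at x; validity forces ◇^3φ at z, giving a w with zR^3w and yR^1w.
First-order correspondent: ∀x ∀y ∀z ((xRy ∧ xR²z) → ∃w (yRw ∧ zR³w)).

∀x ∀y ∀z ((xRy ∧ xR²z) → ∃w (yRw ∧ zR³w))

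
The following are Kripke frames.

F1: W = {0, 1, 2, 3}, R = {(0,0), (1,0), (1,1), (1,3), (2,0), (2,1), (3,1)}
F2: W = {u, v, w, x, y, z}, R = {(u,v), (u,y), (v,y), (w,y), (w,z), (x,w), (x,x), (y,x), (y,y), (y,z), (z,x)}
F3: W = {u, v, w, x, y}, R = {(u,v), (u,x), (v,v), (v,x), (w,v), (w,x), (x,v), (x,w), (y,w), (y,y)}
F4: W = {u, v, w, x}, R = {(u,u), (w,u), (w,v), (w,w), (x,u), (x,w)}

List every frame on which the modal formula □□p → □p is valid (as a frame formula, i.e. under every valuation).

F1, F4

Frame correspondent (Sahlqvist): ∀x ∀y (Rxy → ∃z (Rxz ∧ Rzy)) — i.e. density.
F1: condition met.
F2: fails — Ruv but no t with Rut and Rtv.
F3: fails — Rxw but no z with Rxz and Rzw.
F4: condition met.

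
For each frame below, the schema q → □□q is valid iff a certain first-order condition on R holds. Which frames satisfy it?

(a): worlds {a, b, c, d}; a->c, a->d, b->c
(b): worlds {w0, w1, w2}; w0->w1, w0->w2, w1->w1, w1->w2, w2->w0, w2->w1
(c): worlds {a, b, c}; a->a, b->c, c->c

(a)

This is the axiom for a generalized confluence (Geach) condition; its first-order frame correspondent is ∀x ∀z (xR²z → ∃w (x = w ∧ z = w)).
(a): ✓.
(b): fails — w0R²w1 but w0 ≠ w1.
(c): fails — bR²c but b ≠ c.
Valid on: (a).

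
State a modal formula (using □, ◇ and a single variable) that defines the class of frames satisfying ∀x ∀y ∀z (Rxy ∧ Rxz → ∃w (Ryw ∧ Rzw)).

◇□ψ → □◇ψ

A defining formula is ◇□ψ → □◇ψ (the .2 axiom).
Suppose ◇□ψ→□◇ψ is valid. Take Rxy, Rxz and set V(ψ)={w : Ryw}. Then □ψ at y so ◇□ψ at x, so □◇ψ at x, so ◇ψ at z, giving w with Rzw and Ryw.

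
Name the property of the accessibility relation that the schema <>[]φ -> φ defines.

This is a form of the B axiom.
Its frame correspondent is symmetry — forall x forall y (Rxy -> Ryx).

Symmetry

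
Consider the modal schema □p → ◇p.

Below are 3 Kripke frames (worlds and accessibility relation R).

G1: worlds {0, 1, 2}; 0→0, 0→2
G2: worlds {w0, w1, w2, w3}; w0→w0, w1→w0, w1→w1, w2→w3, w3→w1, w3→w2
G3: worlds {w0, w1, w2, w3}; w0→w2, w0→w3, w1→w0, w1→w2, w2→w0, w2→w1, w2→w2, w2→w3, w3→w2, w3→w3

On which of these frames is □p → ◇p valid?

G2, G3

The schema corresponds to seriality: ∀x ∃y Rxy.
G1: fails — world 1 has no successor.
G2: holds.
G3: holds.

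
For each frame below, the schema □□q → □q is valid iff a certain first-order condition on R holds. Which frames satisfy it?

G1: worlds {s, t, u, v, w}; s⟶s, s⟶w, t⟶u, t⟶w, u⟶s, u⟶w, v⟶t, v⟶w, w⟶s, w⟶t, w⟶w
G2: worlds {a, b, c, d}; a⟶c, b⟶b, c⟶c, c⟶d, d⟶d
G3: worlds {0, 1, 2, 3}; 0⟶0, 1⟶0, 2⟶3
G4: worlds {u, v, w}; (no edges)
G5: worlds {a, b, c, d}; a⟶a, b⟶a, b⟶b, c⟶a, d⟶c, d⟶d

The schema corresponds to density: ∀x ∀y (Rxy → ∃z (Rxz ∧ Rzy)).
G1: fails — Rtu but no z with Rtz and Rzu.
G2: holds.
G3: fails — R23 but no z with R2z and Rz3.
G4: holds.
G5: holds.

G2, G4, G5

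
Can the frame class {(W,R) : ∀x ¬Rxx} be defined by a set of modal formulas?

Modal frame validity is preserved under surjective bounded morphisms.
The 2-cycle (worlds 0,1 with 0→1→0) is irreflexive, and the map sending every world to a single reflexive point • is a surjective bounded morphism (forth: every edge maps to (•,•); back: every world has a successor). So any modal formula valid on the 2-cycle is also valid on the reflexive point, which is not irreflexive.
So no modal formula (or set of formulas) defines exactly the irreflexive frames.

No — not modally definable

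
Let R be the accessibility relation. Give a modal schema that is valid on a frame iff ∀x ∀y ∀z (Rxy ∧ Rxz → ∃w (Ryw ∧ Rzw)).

This is convergence; the standard corresponding axiom is .2: ◇□ψ → □◇ψ.
Suppose ◇□ψ→□◇ψ is valid. Take Rxy, Rxz and set V(ψ)={w : Ryw}. Then □ψ at y so ◇□ψ at x, so □◇ψ at x, so ◇ψ at z, giving w with Rzw and Ryw.

◇□ψ → □◇ψ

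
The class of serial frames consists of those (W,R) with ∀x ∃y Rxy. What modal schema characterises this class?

The condition is seriality. The D schema □q → ◇q defines it.
Suppose □q→◇q is valid. At any x set V(q)=W. Then □q at x, so ◇q at x, so x has a successor.

□q → ◇q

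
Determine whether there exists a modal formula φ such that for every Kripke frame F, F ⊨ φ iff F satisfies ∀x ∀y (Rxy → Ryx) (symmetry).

This is a Sahlqvist condition; the B axiom q → □◇q defines it.
Suppose q→□◇q is valid. Take Rxy and set V(q)={x}. Then q at x, so □◇q at x, so ◇q at y, so some z with Ryz has q; z=x, i.e. Ryx.

Yes — defined by q → □◇q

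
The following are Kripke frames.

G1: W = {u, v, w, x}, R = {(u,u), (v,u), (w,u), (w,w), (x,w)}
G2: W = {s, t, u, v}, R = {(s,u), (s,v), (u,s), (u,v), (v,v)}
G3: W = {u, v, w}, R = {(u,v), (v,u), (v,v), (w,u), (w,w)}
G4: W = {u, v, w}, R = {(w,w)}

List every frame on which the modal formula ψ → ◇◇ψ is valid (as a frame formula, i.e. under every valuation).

This is the axiom for a generalized confluence (Geach) condition; its first-order frame correspondent is ∀x ∃w (x = w ∧ xR²w).
G1: fails — at v but no t with v=t and vR²t.
G2: fails — at t but no w with t=w and tR²w.
G3: condition met.
G4: fails — at u but no t with u=t and uR²t.

G3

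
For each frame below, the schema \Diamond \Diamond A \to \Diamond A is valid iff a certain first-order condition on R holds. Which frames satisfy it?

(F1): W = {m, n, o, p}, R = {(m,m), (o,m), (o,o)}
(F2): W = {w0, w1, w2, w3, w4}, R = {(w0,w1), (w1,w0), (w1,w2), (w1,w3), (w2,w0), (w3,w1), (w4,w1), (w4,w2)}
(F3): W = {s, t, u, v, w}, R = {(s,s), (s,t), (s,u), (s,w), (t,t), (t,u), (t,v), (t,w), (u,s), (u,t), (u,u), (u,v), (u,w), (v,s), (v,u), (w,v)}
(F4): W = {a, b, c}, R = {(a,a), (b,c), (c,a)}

(F1)

The schema corresponds to transitivity: \forall x \forall y \forall z (Rxy \wedge Ryz \to Rxz).
(F1): satisfies the condition.
(F2): fails — Rw1w0 and Rw0w1 but not Rw1w1.
(F3): fails — Rtv and Rvs but not Rts.
(F4): fails — Rbc and Rca but not Rba.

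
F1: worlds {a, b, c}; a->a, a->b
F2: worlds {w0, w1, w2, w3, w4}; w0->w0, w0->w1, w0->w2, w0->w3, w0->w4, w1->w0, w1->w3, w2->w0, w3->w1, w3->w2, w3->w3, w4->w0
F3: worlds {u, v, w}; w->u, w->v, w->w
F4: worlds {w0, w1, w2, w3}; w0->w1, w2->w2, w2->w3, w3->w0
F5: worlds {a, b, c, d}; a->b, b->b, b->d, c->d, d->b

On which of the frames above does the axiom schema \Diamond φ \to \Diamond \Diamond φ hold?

F1, F2, F3

This is the axiom for a generalized confluence (Geach) condition; its first-order frame correspondent is \forall x \forall y (xRy \to \exists w (y = w \wedge x R^2 w)).
F1: ✓.
F2: ✓.
F3: ✓.
F4: fails — w0Rw1 but no w with w1=w and w0R²w.
F5: fails — cRd but no w with d=w and cR²w.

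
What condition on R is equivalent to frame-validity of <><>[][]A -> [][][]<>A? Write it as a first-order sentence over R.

This is a Sahlqvist (Geach-type) schema ◇^2□^2A → □^3◇^1A.
Minimal-valuation argument: fix x; take any y with xR^2y and any z with xR^3z. Set V(A) to the set of worlds R-reachable from y in exactly 2 steps. Then □^2A holds at y, so the antecedent holds at x; validity forces ◇^1A at z, giving a w with zR^1w and yR^2w.
First-order correspondent: forall x forall y forall z ((x R^2 y & x R^3 z) -> exists w (y R^2 w & zRw)).

forall x forall y forall z ((x R^2 y & x R^3 z) -> exists w (y R^2 w & zRw))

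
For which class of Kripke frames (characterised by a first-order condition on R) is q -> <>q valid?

reflexivity

Replacing q by ¬q and contraposing gives the equivalent schema □q → q.
Suppose □q→q is valid. At any x set V(q)={w : Rxw}. Then □q holds at x, so q holds at x, i.e. Rxx.
The converse is a direct semantic check.
Frame condition: forall x Rxx.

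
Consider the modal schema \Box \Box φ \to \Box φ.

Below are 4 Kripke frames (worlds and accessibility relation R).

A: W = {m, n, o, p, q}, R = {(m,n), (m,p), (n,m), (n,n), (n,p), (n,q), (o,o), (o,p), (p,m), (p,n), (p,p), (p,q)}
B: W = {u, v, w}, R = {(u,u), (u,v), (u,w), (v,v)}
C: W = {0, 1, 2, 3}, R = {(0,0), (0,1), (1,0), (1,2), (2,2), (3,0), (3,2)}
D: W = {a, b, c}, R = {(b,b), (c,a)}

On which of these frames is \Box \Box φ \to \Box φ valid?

The schema corresponds to density: \forall x \forall y (Rxy \to \exists z (Rxz \wedge Rzy)).
A: ✓.
B: ✓.
C: ✓.
D: fails — Rca but no z with Rcz and Rza.
Valid on: A, B, C.

A, B, C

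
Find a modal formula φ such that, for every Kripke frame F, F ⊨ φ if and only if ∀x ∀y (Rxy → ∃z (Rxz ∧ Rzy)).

A defining formula is □□s → □s (the C4 axiom).

□□s → □s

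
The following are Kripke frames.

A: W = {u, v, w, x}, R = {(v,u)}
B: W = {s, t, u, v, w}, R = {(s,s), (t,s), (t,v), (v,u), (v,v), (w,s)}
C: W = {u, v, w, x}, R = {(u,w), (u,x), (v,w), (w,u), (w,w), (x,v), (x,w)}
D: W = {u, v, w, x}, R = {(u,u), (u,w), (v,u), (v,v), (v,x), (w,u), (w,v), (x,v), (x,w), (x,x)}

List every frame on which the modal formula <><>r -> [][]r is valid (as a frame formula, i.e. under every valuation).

A

Frame correspondent (Sahlqvist): forall x forall y forall z ((x R^2 y & x R^2 z) -> exists w (y = w & z = w)) — i.e. a generalized confluence (Geach) condition.
A: holds.
B: fails — tR²s, tR²u but s ≠ u.
C: fails — uR²u, uR²v but u ≠ v.
D: fails — uR²u, uR²v but u ≠ v.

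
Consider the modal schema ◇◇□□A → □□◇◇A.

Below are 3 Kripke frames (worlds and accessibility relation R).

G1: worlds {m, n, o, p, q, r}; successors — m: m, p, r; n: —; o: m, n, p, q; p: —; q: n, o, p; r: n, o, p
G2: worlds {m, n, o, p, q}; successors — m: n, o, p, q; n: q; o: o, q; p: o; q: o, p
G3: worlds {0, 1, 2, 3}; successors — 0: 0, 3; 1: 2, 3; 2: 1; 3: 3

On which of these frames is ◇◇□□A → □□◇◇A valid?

This is the axiom for a generalized confluence (Geach) condition; its first-order frame correspondent is ∀x ∀y ∀z ((xR²y ∧ xR²z) → ∃w (yR²w ∧ zR²w)).
G1: fails — mR²m, mR²n but no w with mR²w and nR²w.
G2: ✓.
G3: ✓.

G2, G3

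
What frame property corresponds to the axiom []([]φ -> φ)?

Shift-reflexivity

Suppose □(□φ→φ) is valid. Take Rxy and set V(φ)={w : Ryw}. Then at y, □φ holds; since □(□φ→φ) at x, □φ→φ at y, so φ at y, i.e. Ryy.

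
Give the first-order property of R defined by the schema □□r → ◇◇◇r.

∀x ∃w (xR²w ∧ xR³w)

This is a Sahlqvist (Geach-type) schema ◇^0□^2r → □^0◇^3r.
First-order correspondent: ∀x ∃w (xR²w ∧ xR³w).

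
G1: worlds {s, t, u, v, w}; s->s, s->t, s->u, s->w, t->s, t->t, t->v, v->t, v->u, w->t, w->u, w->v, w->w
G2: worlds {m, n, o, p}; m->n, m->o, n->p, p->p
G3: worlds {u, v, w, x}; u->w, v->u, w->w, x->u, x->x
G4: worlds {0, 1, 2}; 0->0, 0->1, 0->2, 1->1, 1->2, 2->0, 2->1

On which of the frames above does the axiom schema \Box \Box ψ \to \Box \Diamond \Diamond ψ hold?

Frame correspondent (Sahlqvist): \forall x \forall z (xRz \to \exists w (x R^2 w \wedge z R^2 w)) — i.e. a generalized confluence (Geach) condition.
G1: fails — sRu but no w* with sR²w* and uR²w*.
G2: fails — mRo but no w with mR²w and oR²w.
G3: satisfies the condition.
G4: satisfies the condition.
Valid on: G3, G4.

G3, G4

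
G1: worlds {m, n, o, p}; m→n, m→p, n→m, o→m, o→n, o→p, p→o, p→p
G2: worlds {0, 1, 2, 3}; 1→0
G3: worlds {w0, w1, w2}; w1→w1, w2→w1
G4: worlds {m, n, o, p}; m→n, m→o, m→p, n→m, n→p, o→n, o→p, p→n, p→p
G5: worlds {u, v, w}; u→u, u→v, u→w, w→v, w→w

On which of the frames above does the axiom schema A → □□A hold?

This is the axiom for a generalized confluence (Geach) condition; its first-order frame correspondent is ∀x ∀z (xR²z → ∃w (x = w ∧ z = w)).
G1: fails — mR²o but m ≠ o.
G2: ✓.
G3: fails — w2R²w1 but w2 ≠ w1.
G4: fails — mR²n but m ≠ n.
G5: fails — uR²v but u ≠ v.
Valid on: G2.

G2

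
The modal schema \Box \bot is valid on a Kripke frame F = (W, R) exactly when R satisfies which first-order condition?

□⊥ is valid iff no world has any successor (otherwise □⊥ fails at any world with one).
Conversely, on a frame with emptiness of R the schema holds at every world under every valuation.
So the correspondent is emptiness of R.

emptiness of R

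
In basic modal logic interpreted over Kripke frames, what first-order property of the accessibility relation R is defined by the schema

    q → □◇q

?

Symmetry

This is the B axiom.
Its frame correspondent is symmetry — ∀x ∀y (Rxy → Ryx).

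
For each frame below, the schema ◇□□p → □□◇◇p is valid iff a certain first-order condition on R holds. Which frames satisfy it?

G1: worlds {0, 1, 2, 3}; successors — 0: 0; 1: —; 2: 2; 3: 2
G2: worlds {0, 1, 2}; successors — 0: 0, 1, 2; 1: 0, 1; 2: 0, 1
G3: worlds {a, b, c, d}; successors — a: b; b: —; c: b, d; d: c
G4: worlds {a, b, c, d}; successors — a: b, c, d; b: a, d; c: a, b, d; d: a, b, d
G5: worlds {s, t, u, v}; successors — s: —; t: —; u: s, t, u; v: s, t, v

This is the axiom for a generalized confluence (Geach) condition; its first-order frame correspondent is ∀x ∀y ∀z ((xRy ∧ xR²z) → ∃w (yR²w ∧ zR²w)).
G1: ✓.
G2: ✓.
G3: fails — cRb, cR²c but no w with bR²w and cR²w.
G4: ✓.
G5: fails — uRs, uR²s but no w with sR²w and sR²w.

G1, G2, G4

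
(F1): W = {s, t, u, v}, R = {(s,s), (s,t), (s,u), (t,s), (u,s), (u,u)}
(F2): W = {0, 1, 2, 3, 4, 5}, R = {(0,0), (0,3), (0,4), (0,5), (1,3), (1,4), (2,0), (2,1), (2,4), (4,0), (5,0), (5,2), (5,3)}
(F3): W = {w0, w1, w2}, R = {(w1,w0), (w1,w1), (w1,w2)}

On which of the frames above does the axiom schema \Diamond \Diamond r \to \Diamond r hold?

This is the axiom for transitivity; its first-order frame correspondent is \forall x \forall y \forall z (Rxy \wedge Ryz \to Rxz).
(F1): fails — Rus and Rst but not Rut.
(F2): fails — R14 and R40 but not R10.
(F3): holds.
Valid on: (F3).

(F3)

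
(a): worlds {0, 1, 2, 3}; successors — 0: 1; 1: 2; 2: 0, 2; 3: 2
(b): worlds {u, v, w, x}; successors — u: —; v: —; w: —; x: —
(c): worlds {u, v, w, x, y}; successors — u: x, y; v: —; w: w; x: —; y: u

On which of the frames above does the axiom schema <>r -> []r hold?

(b)

Frame correspondent (Sahlqvist): forall x forall y forall z (Rxy & Rxz -> y = z) — i.e. partial functionality.
(a): fails — 2 sees both 0 and 2.
(b): satisfies the condition.
(c): fails — u sees both x and y.
Valid on: (b).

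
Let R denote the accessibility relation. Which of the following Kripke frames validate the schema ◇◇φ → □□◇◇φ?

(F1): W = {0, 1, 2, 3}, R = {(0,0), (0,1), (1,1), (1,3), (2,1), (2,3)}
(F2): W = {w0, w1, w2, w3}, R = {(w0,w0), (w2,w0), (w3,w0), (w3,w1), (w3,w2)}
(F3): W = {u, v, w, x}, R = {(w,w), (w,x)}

(F2)

Frame correspondent (Sahlqvist): ∀x ∀y ∀z ((xR²y ∧ xR²z) → ∃w (y = w ∧ zR²w)) — i.e. a generalized confluence (Geach) condition.
(F1): fails — 0R²0, 0R²1 but no w with 0=w and 1R²w.
(F2): ✓.
(F3): fails — wR²w, wR²x but no t with w=t and xR²t.
Valid on: (F2).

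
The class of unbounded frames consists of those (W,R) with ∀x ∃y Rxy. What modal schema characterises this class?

□p → ◇p

The condition is seriality. The D schema □p → ◇p defines it.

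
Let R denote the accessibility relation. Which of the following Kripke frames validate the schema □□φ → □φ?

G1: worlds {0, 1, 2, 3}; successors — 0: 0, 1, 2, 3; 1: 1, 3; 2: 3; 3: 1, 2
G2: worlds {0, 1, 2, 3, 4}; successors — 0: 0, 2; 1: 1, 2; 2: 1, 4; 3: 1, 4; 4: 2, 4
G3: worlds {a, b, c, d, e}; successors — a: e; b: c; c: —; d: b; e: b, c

G2

Frame correspondent (Sahlqvist): ∀x ∀y (Rxy → ∃z (Rxz ∧ Rzy)) — i.e. density.
G1: fails — R32 but no z with R3z and Rz2.
G2: holds.
G3: fails — Rbc but no z with Rbz and Rzc.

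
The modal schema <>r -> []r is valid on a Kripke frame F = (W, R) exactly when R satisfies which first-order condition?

partial functionality

This is the CD axiom.
Its frame correspondent is partial functionality — forall x forall y forall z (Rxy & Rxz -> y = z).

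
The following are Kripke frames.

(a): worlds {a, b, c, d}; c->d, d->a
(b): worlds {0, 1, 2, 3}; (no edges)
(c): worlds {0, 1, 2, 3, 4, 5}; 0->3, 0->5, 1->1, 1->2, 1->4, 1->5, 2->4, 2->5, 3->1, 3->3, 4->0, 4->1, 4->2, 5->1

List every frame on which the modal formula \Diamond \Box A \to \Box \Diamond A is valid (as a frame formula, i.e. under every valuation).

This is the axiom for convergence; its first-order frame correspondent is \forall x \forall y \forall z (Rxy \wedge Rxz \to \exists w (Ryw \wedge Rzw)).
(a): fails — Rda and Rda but a and a have no common successor.
(b): ✓.
(c): fails — R12 and R14 but 2 and 4 have no common successor.

(b)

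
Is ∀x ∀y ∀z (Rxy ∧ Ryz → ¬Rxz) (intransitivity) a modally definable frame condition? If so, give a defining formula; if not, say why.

No

If a class were modally definable it would be closed under surjective bounded morphisms (Goldblatt–Thomason).
The 7-cycle (worlds w0,w1,w2,w3,w4,w5,w6 with w0→w1→w2→w3→w4→w5→w6→w0) is intransitive. Mapping every world to a single reflexive point • is a surjective bounded morphism; the reflexive point is not intransitive (R••∧R•• but R••).
So no modal formula (or set of formulas) defines exactly the intransitive frames.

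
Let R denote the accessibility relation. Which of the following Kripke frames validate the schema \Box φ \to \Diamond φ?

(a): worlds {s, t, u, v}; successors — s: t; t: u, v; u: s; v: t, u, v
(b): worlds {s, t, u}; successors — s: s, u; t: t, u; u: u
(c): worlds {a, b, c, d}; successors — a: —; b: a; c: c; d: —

The schema corresponds to seriality: \forall x \exists y Rxy.
(a): satisfies the condition.
(b): satisfies the condition.
(c): fails — world a has no successor.

(a), (b)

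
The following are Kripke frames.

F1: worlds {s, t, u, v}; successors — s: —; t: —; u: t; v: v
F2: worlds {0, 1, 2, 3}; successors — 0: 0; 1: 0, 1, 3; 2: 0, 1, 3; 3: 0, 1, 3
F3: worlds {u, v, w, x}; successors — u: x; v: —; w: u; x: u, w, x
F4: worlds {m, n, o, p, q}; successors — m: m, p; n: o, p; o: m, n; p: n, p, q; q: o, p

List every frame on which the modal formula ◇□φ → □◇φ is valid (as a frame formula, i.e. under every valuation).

F2, F4

The schema corresponds to convergence: ∀x ∀y ∀z (Rxy ∧ Rxz → ∃w (Ryw ∧ Rzw)).
F1: fails — Rut and Rut but t and t have no common successor.
F2: holds.
F3: fails — Rxw and Rxu but w and u have no common successor.
F4: holds.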